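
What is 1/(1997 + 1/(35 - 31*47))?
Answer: 1422/2839733 ≈ 0.00050075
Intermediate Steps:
1/(1997 + 1/(35 - 31*47)) = 1/(1997 + 1/(35 - 1457)) = 1/(1997 + 1/(-1422)) = 1/(1997 - 1/1422) = 1/(2839733/1422) = 1422/2839733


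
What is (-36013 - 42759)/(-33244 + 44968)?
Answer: -19693/2931 ≈ -6.7189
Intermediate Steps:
(-36013 - 42759)/(-33244 + 44968) = -78772/11724 = -78772*1/11724 = -19693/2931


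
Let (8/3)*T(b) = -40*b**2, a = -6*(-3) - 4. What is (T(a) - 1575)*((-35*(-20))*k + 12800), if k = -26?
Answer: 24381000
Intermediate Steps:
a = 14 (a = 18 - 4 = 14)
T(b) = -15*b**2 (T(b) = 3*(-40*b**2)/8 = -15*b**2)
(T(a) - 1575)*((-35*(-20))*k + 12800) = (-15*14**2 - 1575)*(-35*(-20)*(-26) + 12800) = (-15*196 - 1575)*(700*(-26) + 12800) = (-2940 - 1575)*(-18200 + 12800) = -4515*(-5400) = 24381000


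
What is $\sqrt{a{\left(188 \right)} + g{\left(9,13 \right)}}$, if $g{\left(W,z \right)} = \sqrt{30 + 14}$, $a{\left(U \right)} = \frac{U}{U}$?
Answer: $\sqrt{1 + 2 \sqrt{11}} \approx 2.7628$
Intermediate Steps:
$a{\left(U \right)} = 1$
$g{\left(W,z \right)} = 2 \sqrt{11}$ ($g{\left(W,z \right)} = \sqrt{44} = 2 \sqrt{11}$)
$\sqrt{a{\left(188 \right)} + g{\left(9,13 \right)}} = \sqrt{1 + 2 \sqrt{11}}$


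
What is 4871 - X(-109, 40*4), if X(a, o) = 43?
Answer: 4828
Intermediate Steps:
4871 - X(-109, 40*4) = 4871 - 1*43 = 4871 - 43 = 4828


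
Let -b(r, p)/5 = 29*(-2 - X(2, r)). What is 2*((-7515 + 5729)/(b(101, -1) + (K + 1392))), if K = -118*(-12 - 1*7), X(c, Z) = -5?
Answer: -3572/3199 ≈ -1.1166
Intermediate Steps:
K = 2242 (K = -118*(-12 - 7) = -118*(-19) = 2242)
b(r, p) = -435 (b(r, p) = -145*(-2 - 1*(-5)) = -145*(-2 + 5) = -145*3 = -5*87 = -435)
2*((-7515 + 5729)/(b(101, -1) + (K + 1392))) = 2*((-7515 + 5729)/(-435 + (2242 + 1392))) = 2*(-1786/(-435 + 3634)) = 2*(-1786/3199) = -3572/3199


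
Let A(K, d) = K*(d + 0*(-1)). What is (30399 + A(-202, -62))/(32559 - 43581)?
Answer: -42923/11022 ≈ -3.8943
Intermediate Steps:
A(K, d) = K*d (A(K, d) = K*(d + 0) = K*d)
(30399 + A(-202, -62))/(32559 - 43581) = (30399 - 202*(-62))/(32559 - 43581) = (30399 + 12524)/(-11022) = 42923*(-1/11022) = -42923/11022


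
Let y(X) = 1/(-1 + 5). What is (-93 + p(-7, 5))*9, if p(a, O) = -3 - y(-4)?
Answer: -3465/4 ≈ -866.25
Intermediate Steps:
y(X) = 1/4
p(a, O) = -13/4 (p(a, O) = -3 - 1*1/4 = -3 - 1/4 = -13/4)
(-93 + p(-7, 5))*9 = (-93 - 13/4)*9 = -385/4*9 = -3465/4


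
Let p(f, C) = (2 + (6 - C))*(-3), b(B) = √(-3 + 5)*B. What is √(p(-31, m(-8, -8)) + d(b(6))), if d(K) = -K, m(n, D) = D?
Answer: √(-48 - 6*√2) ≈ 7.5157*I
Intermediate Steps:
b(B) = B*√2 (b(B) = √2*B = B*√2)
p(f, C) = -24 + 3*C (p(f, C) = (8 - C)*(-3) = -24 + 3*C)
√(p(-31, m(-8, -8)) + d(b(6))) = √((-24 + 3*(-8)) - 6*√2) = √((-24 - 24) - 6*√2) = √(-48 - 6*√2)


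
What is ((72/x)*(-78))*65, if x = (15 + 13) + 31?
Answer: -365040/59 ≈ -6187.1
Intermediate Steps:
x = 59 (x = 28 + 31 = 59)
((72/x)*(-78))*65 = ((72/59)*(-78))*65 = -5616/59*65 = -365040/59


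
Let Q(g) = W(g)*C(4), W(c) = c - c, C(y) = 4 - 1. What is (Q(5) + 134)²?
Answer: 17956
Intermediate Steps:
C(y) = 3
W(c) = 0
Q(g) = 0 (Q(g) = 0*3 = 0)
(Q(5) + 134)² = (0 + 134)² = 134² = 17956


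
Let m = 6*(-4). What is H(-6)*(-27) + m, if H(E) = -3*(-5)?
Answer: -429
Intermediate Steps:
m = -24
H(E) = 15
H(-6)*(-27) + m = 15*(-27) - 24 = -405 - 24 = -429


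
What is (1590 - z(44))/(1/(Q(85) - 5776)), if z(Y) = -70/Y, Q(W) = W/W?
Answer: -18382875/2 ≈ -9.1914e+6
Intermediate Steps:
Q(W) = 1
(1590 - z(44))/(1/(Q(85) - 5776)) = (1590 - (-70)/44)/(1/(1 - 5776)) = (1590 - (-70)/44)/(1/(-5775)) = (1590 - 1*(-35/22))/(-1/5775) = (1590 + 35/22)*(-5775) = (35015/22)*(-5775) = -18382875/2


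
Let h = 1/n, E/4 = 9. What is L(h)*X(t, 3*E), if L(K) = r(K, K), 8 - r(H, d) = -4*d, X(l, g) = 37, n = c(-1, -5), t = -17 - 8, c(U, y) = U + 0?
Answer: 148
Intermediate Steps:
E = 36 (E = 4*9 = 36)
c(U, y) = U
t = -25
n = -1
h = -1 (h = 1/(-1) = -1)
r(H, d) = 8 + 4*d (r(H, d) = 8 - (-4)*d = 8 + 4*d)
L(K) = 8 + 4*K
L(h)*X(t, 3*E) = (8 + 4*(-1))*37 = (8 - 4)*37 = 4*37 = 148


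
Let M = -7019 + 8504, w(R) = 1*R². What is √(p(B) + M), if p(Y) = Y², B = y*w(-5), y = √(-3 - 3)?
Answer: I*√2265 ≈ 47.592*I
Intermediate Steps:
w(R) = R²
y = I*√6 (y = √(-6) = I*√6 ≈ 2.4495*I)
B = 25*I*√6 (B = (I*√6)*(-5)² = (I*√6)*25 = 25*I*√6 ≈ 61.237*I)
M = 1485
√(p(B) + M) = √((25*I*√6)² + 1485) = √(-3750 + 1485) = √(-2265) = I*√2265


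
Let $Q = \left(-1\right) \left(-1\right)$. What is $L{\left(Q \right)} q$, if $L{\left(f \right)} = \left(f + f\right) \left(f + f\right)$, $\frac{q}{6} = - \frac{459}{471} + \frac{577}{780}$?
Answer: $- \frac{57502}{10205} \approx -5.6347$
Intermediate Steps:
$Q = 1$
$q = - \frac{28751}{20410}$ ($q = 6 \left(- \frac{459}{471} + \frac{577}{780}\right) = 6 \left(\left(-459\right) \frac{1}{471} + 577 \cdot \frac{1}{780}\right) = 6 \left(- \frac{153}{157} + \frac{577}{780}\right) = 6 \left(- \frac{28751}{122460}\right) = - \frac{28751}{20410} \approx -1.4087$)
$L{\left(f \right)} = 4 f^{2}$ ($L{\left(f \right)} = 2 f 2 f = 4 f^{2}$)
$L{\left(Q \right)} q = 4 \cdot 1^{2} \left(- \frac{28751}{20410}\right) = 4 \cdot 1 \left(- \frac{28751}{20410}\right) = 4 \left(- \frac{28751}{20410}\right) = - \frac{57502}{10205}$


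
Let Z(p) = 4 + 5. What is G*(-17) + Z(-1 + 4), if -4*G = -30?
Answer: -237/2 ≈ -118.50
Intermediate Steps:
G = 15/2 (G = -¼*(-30) = 15/2 ≈ 7.5000)
Z(p) = 9
G*(-17) + Z(-1 + 4) = (15/2)*(-17) + 9 = -255/2 + 9 = -237/2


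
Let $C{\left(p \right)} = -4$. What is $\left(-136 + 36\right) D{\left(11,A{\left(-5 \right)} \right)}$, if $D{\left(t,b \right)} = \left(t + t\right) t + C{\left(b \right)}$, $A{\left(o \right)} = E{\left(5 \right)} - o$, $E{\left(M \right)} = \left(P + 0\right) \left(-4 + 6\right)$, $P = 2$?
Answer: $-23800$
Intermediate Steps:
$E{\left(M \right)} = 4$ ($E{\left(M \right)} = \left(2 + 0\right) \left(-4 + 6\right) = 2 \cdot 2 = 4$)
$A{\left(o \right)} = 4 - o$
$D{\left(t,b \right)} = -4 + 2 t^{2}$ ($D{\left(t,b \right)} = \left(t + t\right) t - 4 = 2 t t - 4 = 2 t^{2} - 4 = -4 + 2 t^{2}$)
$\left(-136 + 36\right) D{\left(11,A{\left(-5 \right)} \right)} = \left(-136 + 36\right) \left(-4 + 2 \cdot 11^{2}\right) = - 100 \left(-4 + 2 \cdot 121\right) = - 100 \left(-4 + 242\right) = \left(-100\right) 238 = -23800$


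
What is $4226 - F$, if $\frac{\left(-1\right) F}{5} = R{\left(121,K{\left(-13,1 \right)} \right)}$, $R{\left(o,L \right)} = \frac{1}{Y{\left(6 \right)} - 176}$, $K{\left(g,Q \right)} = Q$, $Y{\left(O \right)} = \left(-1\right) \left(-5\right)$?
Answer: $\frac{722641}{171} \approx 4226.0$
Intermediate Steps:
$Y{\left(O \right)} = 5$
$R{\left(o,L \right)} = - \frac{1}{171}$ ($R{\left(o,L \right)} = \frac{1}{5 - 176} = \frac{1}{-171} = - \frac{1}{171}$)
$F = \frac{5}{171}$ ($F = \left(-5\right) \left(- \frac{1}{171}\right) = \frac{5}{171} \approx 0.02924$)
$4226 - F = 4226 - \frac{5}{171} = \frac{722641}{171}$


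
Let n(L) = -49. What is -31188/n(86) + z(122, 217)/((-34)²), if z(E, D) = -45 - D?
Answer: 18020245/28322 ≈ 636.26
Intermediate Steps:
-31188/n(86) + z(122, 217)/((-34)²) = -31188/(-49) + (-45 - 1*217)/((-34)²) = -31188*(-1/49) + (-45 - 217)/1156 = 31188/49 - 262*1/1156 = 31188/49 - 131/578 = 18020245/28322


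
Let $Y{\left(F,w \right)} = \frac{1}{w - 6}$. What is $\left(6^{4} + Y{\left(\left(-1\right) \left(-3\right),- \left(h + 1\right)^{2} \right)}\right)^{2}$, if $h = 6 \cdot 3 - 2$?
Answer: $\frac{146167817761}{87025} \approx 1.6796 \cdot 10^{6}$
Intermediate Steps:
$h = 16$ ($h = 18 - 2 = 16$)
$Y{\left(F,w \right)} = \frac{1}{-6 + w}$
$\left(6^{4} + Y{\left(\left(-1\right) \left(-3\right),- \left(h + 1\right)^{2} \right)}\right)^{2} = \left(6^{4} + \frac{1}{-6 - \left(16 + 1\right)^{2}}\right)^{2} = \left(1296 + \frac{1}{-6 - 17^{2}}\right)^{2} = \left(1296 + \frac{1}{-6 - 289}\right)^{2} = \left(1296 + \frac{1}{-295}\right)^{2} = \left(1296 - \frac{1}{295}\right)^{2} = \left(\frac{382319}{295}\right)^{2} = \frac{146167817761}{87025}$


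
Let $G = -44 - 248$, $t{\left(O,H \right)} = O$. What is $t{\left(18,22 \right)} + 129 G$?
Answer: $-37650$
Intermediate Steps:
$G = -292$ ($G = -44 - 248 = -292$)
$t{\left(18,22 \right)} + 129 G = 18 + 129 \left(-292\right) = 18 - 37668 = -37650$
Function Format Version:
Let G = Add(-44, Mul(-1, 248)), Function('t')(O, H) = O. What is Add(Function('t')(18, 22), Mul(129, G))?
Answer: -37650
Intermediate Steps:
G = -292 (G = Add(-44, -248) = -292)
Add(Function('t')(18, 22), Mul(129, G)) = Add(18, Mul(129, -292)) = Add(18, -37668) = -37650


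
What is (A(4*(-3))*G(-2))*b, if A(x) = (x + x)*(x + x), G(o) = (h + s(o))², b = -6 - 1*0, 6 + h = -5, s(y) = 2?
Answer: -279936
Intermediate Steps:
h = -11 (h = -6 - 5 = -11)
b = -6 (b = -6 + 0 = -6)
G(o) = 81 (G(o) = (-11 + 2)² = (-9)² = 81)
A(x) = 4*x² (A(x) = (2*x)*(2*x) = 4*x²)
(A(4*(-3))*G(-2))*b = ((4*(4*(-3))²)*81)*(-6) = ((4*(-12)²)*81)*(-6) = ((4*144)*81)*(-6) = (576*81)*(-6) = 46656*(-6) = -279936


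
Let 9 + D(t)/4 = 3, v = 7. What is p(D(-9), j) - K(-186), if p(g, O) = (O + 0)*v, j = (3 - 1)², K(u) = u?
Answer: 214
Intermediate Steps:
j = 4 (j = 2² = 4)
D(t) = -24 (D(t) = -36 + 4*3 = -36 + 12 = -24)
p(g, O) = 7*O (p(g, O) = (O + 0)*7 = O*7 = 7*O)
p(D(-9), j) - K(-186) = 7*4 - 1*(-186) = 28 + 186 = 214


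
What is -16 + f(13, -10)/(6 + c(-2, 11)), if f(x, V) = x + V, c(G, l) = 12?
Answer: -95/6 ≈ -15.833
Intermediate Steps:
f(x, V) = V + x
-16 + f(13, -10)/(6 + c(-2, 11)) = -16 + (-10 + 13)/(6 + 12) = -16 + 3/18 = -16 + 3*(1/18) = -16 + ⅙ = -95/6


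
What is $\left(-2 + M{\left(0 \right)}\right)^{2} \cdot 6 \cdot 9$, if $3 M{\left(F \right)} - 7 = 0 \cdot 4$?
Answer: $6$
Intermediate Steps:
$M{\left(F \right)} = \frac{7}{3}$ ($M{\left(F \right)} = \frac{7}{3} + \frac{0 \cdot 4}{3} = \frac{7}{3} + \frac{1}{3} \cdot 0 = \frac{7}{3} + 0 = \frac{7}{3}$)
$\left(-2 + M{\left(0 \right)}\right)^{2} \cdot 6 \cdot 9 = \left(-2 + \frac{7}{3}\right)^{2} \cdot 6 \cdot 9 = \left(\frac{1}{3}\right)^{2} \cdot 6 \cdot 9 = \frac{1}{9} \cdot 6 \cdot 9 = \frac{2}{3} \cdot 9 = 6$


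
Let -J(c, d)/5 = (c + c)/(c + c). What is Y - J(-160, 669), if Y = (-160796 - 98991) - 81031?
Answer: -340813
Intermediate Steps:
J(c, d) = -5 (J(c, d) = -5*(c + c)/(c + c) = -5*2*c/(2*c) = -5*2*c*1/(2*c) = -5*1 = -5)
Y = -340818 (Y = -259787 - 81031 = -340818)
Y - J(-160, 669) = -340818 - 1*(-5) = -340818 + 5 = -340813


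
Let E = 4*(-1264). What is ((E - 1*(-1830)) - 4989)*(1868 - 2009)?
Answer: 1158315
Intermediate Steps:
E = -5056
((E - 1*(-1830)) - 4989)*(1868 - 2009) = ((-5056 - 1*(-1830)) - 4989)*(1868 - 2009) = ((-5056 + 1830) - 4989)*(-141) = (-3226 - 4989)*(-141) = -8215*(-141) = 1158315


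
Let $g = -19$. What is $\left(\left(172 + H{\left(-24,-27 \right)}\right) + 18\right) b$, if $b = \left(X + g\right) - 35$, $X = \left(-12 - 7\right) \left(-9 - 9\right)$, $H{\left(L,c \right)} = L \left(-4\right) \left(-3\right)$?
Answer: $-28224$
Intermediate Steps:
$H{\left(L,c \right)} = 12 L$ ($H{\left(L,c \right)} = - 4 L \left(-3\right) = 12 L$)
$X = 342$ ($X = \left(-19\right) \left(-18\right) = 342$)
$b = 288$ ($b = \left(342 - 19\right) - 35 = 323 - 35 = 288$)
$\left(\left(172 + H{\left(-24,-27 \right)}\right) + 18\right) b = \left(\left(172 + 12 \left(-24\right)\right) + 18\right) 288 = \left(\left(172 - 288\right) + 18\right) 288 = \left(-116 + 18\right) 288 = \left(-98\right) 288 = -28224$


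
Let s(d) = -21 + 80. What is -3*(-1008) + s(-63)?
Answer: 3083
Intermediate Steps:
s(d) = 59
-3*(-1008) + s(-63) = -3*(-1008) + 59 = 3024 + 59 = 3083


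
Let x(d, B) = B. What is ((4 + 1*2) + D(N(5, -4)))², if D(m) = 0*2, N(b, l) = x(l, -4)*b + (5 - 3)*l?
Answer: 36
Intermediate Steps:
N(b, l) = -4*b + 2*l (N(b, l) = -4*b + (5 - 3)*l = -4*b + 2*l)
D(m) = 0
((4 + 1*2) + D(N(5, -4)))² = ((4 + 1*2) + 0)² = ((4 + 2) + 0)² = (6 + 0)² = 6² = 36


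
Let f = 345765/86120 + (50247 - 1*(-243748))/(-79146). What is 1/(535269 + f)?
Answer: 681605352/364842419866417 ≈ 1.8682e-6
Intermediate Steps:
f = 204706729/681605352 (f = 345765*(1/86120) + (50247 + 243748)*(-1/79146) = 69153/17224 + 293995*(-1/79146) = 69153/17224 - 293995/79146 = 204706729/681605352 ≈ 0.30033)
1/(535269 + f) = 1/(535269 + 204706729/681605352) = 1/(364842419866417/681605352) = 681605352/364842419866417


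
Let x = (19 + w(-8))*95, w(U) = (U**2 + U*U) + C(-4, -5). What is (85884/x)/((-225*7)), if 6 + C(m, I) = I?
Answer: -421/99750 ≈ -0.0042206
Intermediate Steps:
C(m, I) = -6 + I
w(U) = -11 + 2*U**2 (w(U) = (U**2 + U*U) + (-6 - 5) = (U**2 + U**2) - 11 = 2*U**2 - 11 = -11 + 2*U**2)
x = 12920 (x = (19 + (-11 + 2*(-8)**2))*95 = (19 + (-11 + 2*64))*95 = (19 + (-11 + 128))*95 = (19 + 117)*95 = 136*95 = 12920)
(85884/x)/((-225*7)) = (85884/12920)/((-225*7)) = (85884*(1/12920))/(-1575) = (1263/190)*(-1/1575) = -421/99750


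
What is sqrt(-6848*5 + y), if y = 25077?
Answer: 7*I*sqrt(187) ≈ 95.724*I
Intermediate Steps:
sqrt(-6848*5 + y) = sqrt(-6848*5 + 25077) = sqrt(-1*34240 + 25077) = sqrt(-34240 + 25077) = sqrt(-9163) = 7*I*sqrt(187)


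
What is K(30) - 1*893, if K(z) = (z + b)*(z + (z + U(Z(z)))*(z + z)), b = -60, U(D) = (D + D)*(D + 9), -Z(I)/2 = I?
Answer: -11071793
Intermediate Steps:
Z(I) = -2*I
U(D) = 2*D*(9 + D) (U(D) = (2*D)*(9 + D) = 2*D*(9 + D))
K(z) = (-60 + z)*(z + 2*z*(z - 4*z*(9 - 2*z))) (K(z) = (z - 60)*(z + (z + 2*(-2*z)*(9 - 2*z))*(z + z)) = (-60 + z)*(z + (z - 4*z*(9 - 2*z))*(2*z)) = (-60 + z)*(z + 2*z*(z - 4*z*(9 - 2*z))))
K(30) - 1*893 = 30*(-60 - 1030*30² + 16*30³ + 4201*30) - 1*893 = 30*(-60 - 1030*900 + 16*27000 + 126030) - 893 = 30*(-60 - 927000 + 432000 + 126030) - 893 = 30*(-369030) - 893 = -11070900 - 893 = -11071793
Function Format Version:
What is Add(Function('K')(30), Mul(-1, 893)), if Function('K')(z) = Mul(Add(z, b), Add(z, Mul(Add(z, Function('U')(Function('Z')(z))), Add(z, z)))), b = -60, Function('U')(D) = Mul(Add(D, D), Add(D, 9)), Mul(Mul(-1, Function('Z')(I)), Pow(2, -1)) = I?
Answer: -11071793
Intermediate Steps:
Function('Z')(I) = Mul(-2, I)
Function('U')(D) = Mul(2, D, Add(9, D)) (Function('U')(D) = Mul(Mul(2, D), Add(9, D)) = Mul(2, D, Add(9, D)))
Function('K')(z) = Mul(Add(-60, z), Add(z, Mul(2, z, Add(z, Mul(-4, z, Add(9, Mul(-2, z))))))) (Function('K')(z) = Mul(Add(z, -60), Add(z, Mul(Add(z, Mul(2, Mul(-2, z), Add(9, Mul(-2, z)))), Add(z, z)))) = Mul(Add(-60, z), Add(z, Mul(Add(z, Mul(-4, z, Add(9, Mul(-2, z)))), Mul(2, z)))) = Mul(Add(-60, z), Add(z, Mul(2, z, Add(z, Mul(-4, z, Add(9, Mul(-2, z))))))))
Add(Function('K')(30), Mul(-1, 893)) = Add(Mul(30, Add(-60, Mul(-1030, Pow(30, 2)), Mul(16, Pow(30, 3)), Mul(4201, 30))), Mul(-1, 893)) = Add(Mul(30, Add(-60, Mul(-1030, 900), Mul(16, 27000), 126030)), -893) = Add(Mul(30, Add(-60, -927000, 432000, 126030)), -893) = Add(Mul(30, -369030), -893) = Add(-11070900, -893) = -11071793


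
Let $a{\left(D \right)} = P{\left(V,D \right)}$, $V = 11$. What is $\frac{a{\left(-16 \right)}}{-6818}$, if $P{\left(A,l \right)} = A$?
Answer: $- \frac{11}{6818} \approx -0.0016134$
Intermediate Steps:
$a{\left(D \right)} = 11$
$\frac{a{\left(-16 \right)}}{-6818} = \frac{11}{-6818} = 11 \left(- \frac{1}{6818}\right) = - \frac{11}{6818}$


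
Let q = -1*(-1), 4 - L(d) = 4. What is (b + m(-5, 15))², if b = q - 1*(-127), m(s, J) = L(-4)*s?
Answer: 16384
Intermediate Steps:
L(d) = 0 (L(d) = 4 - 1*4 = 4 - 4 = 0)
q = 1
m(s, J) = 0 (m(s, J) = 0*s = 0)
b = 128 (b = 1 - 1*(-127) = 1 + 127 = 128)
(b + m(-5, 15))² = (128 + 0)² = 128² = 16384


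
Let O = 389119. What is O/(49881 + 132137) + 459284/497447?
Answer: 277164034305/90544308046 ≈ 3.0611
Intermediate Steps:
O/(49881 + 132137) + 459284/497447 = 389119/(49881 + 132137) + 459284/497447 = 389119/182018 + 459284*(1/497447) = 389119*(1/182018) + 459284/497447 = 389119/182018 + 459284/497447 = 277164034305/90544308046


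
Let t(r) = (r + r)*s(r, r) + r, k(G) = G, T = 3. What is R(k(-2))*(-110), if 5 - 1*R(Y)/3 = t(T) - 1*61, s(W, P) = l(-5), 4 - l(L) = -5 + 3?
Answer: -8910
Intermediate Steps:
l(L) = 6 (l(L) = 4 - (-5 + 3) = 4 - 1*(-2) = 4 + 2 = 6)
s(W, P) = 6
t(r) = 13*r (t(r) = (r + r)*6 + r = (2*r)*6 + r = 12*r + r = 13*r)
R(Y) = 81 (R(Y) = 15 - 3*(13*3 - 1*61) = 15 - 3*(39 - 61) = 15 - 3*(-22) = 15 + 66 = 81)
R(k(-2))*(-110) = 81*(-110) = -8910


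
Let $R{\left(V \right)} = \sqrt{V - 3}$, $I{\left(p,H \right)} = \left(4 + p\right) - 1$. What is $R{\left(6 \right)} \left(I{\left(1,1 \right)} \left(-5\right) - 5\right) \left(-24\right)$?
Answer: $600 \sqrt{3} \approx 1039.2$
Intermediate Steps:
$I{\left(p,H \right)} = 3 + p$
$R{\left(V \right)} = \sqrt{-3 + V}$
$R{\left(6 \right)} \left(I{\left(1,1 \right)} \left(-5\right) - 5\right) \left(-24\right) = \sqrt{-3 + 6} \left(\left(3 + 1\right) \left(-5\right) - 5\right) \left(-24\right) = \sqrt{3} \left(4 \left(-5\right) - 5\right) \left(-24\right) = \sqrt{3} \left(-20 - 5\right) \left(-24\right) = \sqrt{3} \left(-25\right) \left(-24\right) = - 25 \sqrt{3} \left(-24\right) = 600 \sqrt{3}$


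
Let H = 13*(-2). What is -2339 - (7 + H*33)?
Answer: -1488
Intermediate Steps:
H = -26
-2339 - (7 + H*33) = -2339 - (7 - 26*33) = -2339 - (7 - 858) = -2339 - 1*(-851) = -2339 + 851 = -1488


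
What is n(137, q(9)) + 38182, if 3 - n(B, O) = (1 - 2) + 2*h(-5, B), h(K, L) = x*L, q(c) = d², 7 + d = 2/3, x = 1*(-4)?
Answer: 39282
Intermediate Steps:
x = -4
d = -19/3 (d = -7 + 2/3 = -7 + 2*(⅓) = -7 + ⅔ = -19/3 ≈ -6.3333)
q(c) = 361/9 (q(c) = (-19/3)² = 361/9)
h(K, L) = -4*L
n(B, O) = 4 + 8*B (n(B, O) = 3 - ((1 - 2) + 2*(-4*B)) = 3 - (-1 - 8*B) = 3 + (1 + 8*B) = 4 + 8*B)
n(137, q(9)) + 38182 = (4 + 8*137) + 38182 = (4 + 1096) + 38182 = 1100 + 38182 = 39282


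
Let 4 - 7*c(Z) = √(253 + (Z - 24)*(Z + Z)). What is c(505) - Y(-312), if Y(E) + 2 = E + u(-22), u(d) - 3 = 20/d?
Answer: 24061/77 - 3*√54007/7 ≈ 212.88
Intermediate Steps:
u(d) = 3 + 20/d
c(Z) = 4/7 - √(253 + 2*Z*(-24 + Z))/7 (c(Z) = 4/7 - √(253 + (Z - 24)*(Z + Z))/7 = 4/7 - √(253 + (-24 + Z)*(2*Z))/7 = 4/7 - √(253 + 2*Z*(-24 + Z))/7)
Y(E) = 1/11 + E (Y(E) = -2 + (E + (3 + 20/(-22))) = -2 + (E + (3 + 20*(-1/22))) = -2 + (E + (3 - 10/11)) = -2 + (E + 23/11) = -2 + (23/11 + E) = 1/11 + E)
c(505) - Y(-312) = (4/7 - √(253 - 48*505 + 2*505²)/7) - (1/11 - 312) = (4/7 - √(253 - 24240 + 2*255025)/7) - 1*(-3431/11) = (4/7 - √(253 - 24240 + 510050)/7) + 3431/11 = (4/7 - 3*√54007/7) + 3431/11 = 24061/77 - 3*√54007/7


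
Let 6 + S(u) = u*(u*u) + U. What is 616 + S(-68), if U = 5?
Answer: -313817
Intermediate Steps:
S(u) = -1 + u**3 (S(u) = -6 + (u*(u*u) + 5) = -6 + (u*u**2 + 5) = -6 + (u**3 + 5) = -6 + (5 + u**3) = -1 + u**3)
616 + S(-68) = 616 + (-1 + (-68)**3) = 616 + (-1 - 314432) = 616 - 314433 = -313817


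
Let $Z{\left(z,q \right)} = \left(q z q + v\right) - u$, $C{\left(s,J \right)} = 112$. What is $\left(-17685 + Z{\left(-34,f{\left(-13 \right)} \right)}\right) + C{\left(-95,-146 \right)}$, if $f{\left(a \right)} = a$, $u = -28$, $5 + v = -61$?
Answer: $-23357$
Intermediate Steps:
$v = -66$ ($v = -5 - 61 = -66$)
$Z{\left(z,q \right)} = -38 + z q^{2}$ ($Z{\left(z,q \right)} = \left(q z q - 66\right) - -28 = \left(z q^{2} - 66\right) + 28 = \left(-66 + z q^{2}\right) + 28 = -38 + z q^{2}$)
$\left(-17685 + Z{\left(-34,f{\left(-13 \right)} \right)}\right) + C{\left(-95,-146 \right)} = \left(-17685 - \left(38 + 34 \left(-13\right)^{2}\right)\right) + 112 = \left(-17685 - 5784\right) + 112 = -23469 + 112 = -23357$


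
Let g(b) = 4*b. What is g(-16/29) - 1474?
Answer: -42810/29 ≈ -1476.2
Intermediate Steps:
g(-16/29) - 1474 = 4*(-16/29) - 1474 = -64/29 - 1474 = -42810/29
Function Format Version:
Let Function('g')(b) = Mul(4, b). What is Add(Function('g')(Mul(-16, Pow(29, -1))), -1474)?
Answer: Rational(-42810, 29) ≈ -1476.2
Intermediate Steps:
Add(Function('g')(Mul(-16, Pow(29, -1))), -1474) = Add(Mul(4, Mul(-16, Pow(29, -1))), -1474) = Add(Mul(4, Mul(-16, Rational(1, 29))), -1474) = Add(Mul(4, Rational(-16, 29)), -1474) = Add(Rational(-64, 29), -1474) = Rational(-42810, 29)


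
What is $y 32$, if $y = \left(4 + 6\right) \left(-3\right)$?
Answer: $-960$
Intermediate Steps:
$y = -30$ ($y = 10 \left(-3\right) = -30$)
$y 32 = \left(-30\right) 32 = -960$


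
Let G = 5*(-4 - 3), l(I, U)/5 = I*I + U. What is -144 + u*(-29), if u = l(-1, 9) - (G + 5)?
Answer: -2464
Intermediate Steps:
l(I, U) = 5*U + 5*I**2 (l(I, U) = 5*(I*I + U) = 5*(I**2 + U) = 5*(U + I**2) = 5*U + 5*I**2)
G = -35 (G = 5*(-7) = -35)
u = 80 (u = (5*9 + 5*(-1)**2) - (-35 + 5) = (45 + 5*1) - 1*(-30) = (45 + 5) + 30 = 50 + 30 = 80)
-144 + u*(-29) = -144 + 80*(-29) = -144 - 2320 = -2464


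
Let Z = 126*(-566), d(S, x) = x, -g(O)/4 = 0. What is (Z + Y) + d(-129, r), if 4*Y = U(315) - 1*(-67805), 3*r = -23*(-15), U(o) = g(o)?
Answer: -216999/4 ≈ -54250.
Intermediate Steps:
g(O) = 0 (g(O) = -4*0 = 0)
U(o) = 0
r = 115 (r = (-23*(-15))/3 = (⅓)*345 = 115)
Y = 67805/4 (Y = (0 - 1*(-67805))/4 = (0 + 67805)/4 = (¼)*67805 = 67805/4 ≈ 16951.)
Z = -71316
(Z + Y) + d(-129, r) = (-71316 + 67805/4) + 115 = -217459/4 + 115 = -216999/4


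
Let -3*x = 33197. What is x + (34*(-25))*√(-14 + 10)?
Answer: -33197/3 - 1700*I ≈ -11066.0 - 1700.0*I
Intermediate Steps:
x = -33197/3 (x = -⅓*33197 = -33197/3 ≈ -11066.)
x + (34*(-25))*√(-14 + 10) = -33197/3 + (34*(-25))*√(-14 + 10) = -33197/3 - 1700*I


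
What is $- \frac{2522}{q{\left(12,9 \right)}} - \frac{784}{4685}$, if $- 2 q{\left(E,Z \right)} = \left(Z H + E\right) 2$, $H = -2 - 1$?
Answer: $- \frac{2365466}{14055} \approx -168.3$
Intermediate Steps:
$H = -3$
$q{\left(E,Z \right)} = - E + 3 Z$ ($q{\left(E,Z \right)} = - \frac{\left(Z \left(-3\right) + E\right) 2}{2} = - \frac{\left(- 3 Z + E\right) 2}{2} = - \frac{\left(E - 3 Z\right) 2}{2} = - \frac{- 6 Z + 2 E}{2} = - E + 3 Z$)
$- \frac{2522}{q{\left(12,9 \right)}} - \frac{784}{4685} = - \frac{2522}{\left(-1\right) 12 + 3 \cdot 9} - \frac{784}{4685} = - \frac{2522}{-12 + 27} - \frac{784}{4685} = - \frac{2522}{15} - \frac{784}{4685} = - \frac{2365466}{14055}$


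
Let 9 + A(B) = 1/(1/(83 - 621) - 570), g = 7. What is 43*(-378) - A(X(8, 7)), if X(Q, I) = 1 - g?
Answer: -4981707407/306661 ≈ -16245.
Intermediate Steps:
X(Q, I) = -6 (X(Q, I) = 1 - 1*7 = 1 - 7 = -6)
A(B) = -2760487/306661 (A(B) = -9 + 1/(1/(83 - 621) - 570) = -9 + 1/(1/(-538) - 570) = -9 + 1/(-1/538 - 570) = -9 + 1/(-306661/538) = -9 - 538/306661 = -2760487/306661)
43*(-378) - A(X(8, 7)) = 43*(-378) - 1*(-2760487/306661) = -16254 + 2760487/306661 = -4981707407/306661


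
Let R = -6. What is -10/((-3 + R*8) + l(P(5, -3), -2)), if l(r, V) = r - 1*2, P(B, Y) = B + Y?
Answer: 10/51 ≈ 0.19608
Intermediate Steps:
l(r, V) = -2 + r (l(r, V) = r - 2 = -2 + r)
-10/((-3 + R*8) + l(P(5, -3), -2)) = -10/((-3 - 6*8) + (-2 + (5 - 3))) = -10/((-3 - 48) + (-2 + 2)) = -10/(-51 + 0) = -10/(-51) = -1/51*(-10) = 10/51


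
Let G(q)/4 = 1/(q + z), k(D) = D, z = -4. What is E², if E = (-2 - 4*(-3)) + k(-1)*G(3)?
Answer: 196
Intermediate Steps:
G(q) = 4/(-4 + q) (G(q) = 4/(q - 4) = 4/(-4 + q))
E = 14 (E = (-2 - 4*(-3)) - 4/(-4 + 3) = (-2 + 12) - 4/(-1) = 10 - 4*(-1) = 10 - 1*(-4) = 10 + 4 = 14)
E² = 14² = 196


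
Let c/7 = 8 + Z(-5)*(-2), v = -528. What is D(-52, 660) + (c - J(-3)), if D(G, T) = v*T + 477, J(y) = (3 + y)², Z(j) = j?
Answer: -347877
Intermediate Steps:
D(G, T) = 477 - 528*T (D(G, T) = -528*T + 477 = 477 - 528*T)
c = 126 (c = 7*(8 - 5*(-2)) = 7*(8 + 10) = 7*18 = 126)
D(-52, 660) + (c - J(-3)) = (477 - 528*660) + (126 - (3 - 3)²) = (477 - 348480) + (126 - 1*0²) = -348003 + (126 - 1*0) = -348003 + (126 + 0) = -348003 + 126 = -347877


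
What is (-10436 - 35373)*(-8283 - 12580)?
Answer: 955713167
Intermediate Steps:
(-10436 - 35373)*(-8283 - 12580) = -45809*(-20863) = 955713167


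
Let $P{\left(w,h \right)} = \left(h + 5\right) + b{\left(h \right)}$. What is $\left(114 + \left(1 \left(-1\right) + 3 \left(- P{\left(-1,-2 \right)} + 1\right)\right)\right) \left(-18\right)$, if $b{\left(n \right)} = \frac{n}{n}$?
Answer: $-1872$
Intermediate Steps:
$b{\left(n \right)} = 1$
$P{\left(w,h \right)} = 6 + h$ ($P{\left(w,h \right)} = \left(h + 5\right) + 1 = \left(5 + h\right) + 1 = 6 + h$)
$\left(114 + \left(1 \left(-1\right) + 3 \left(- P{\left(-1,-2 \right)} + 1\right)\right)\right) \left(-18\right) = \left(114 + \left(1 \left(-1\right) + 3 \left(- (6 - 2) + 1\right)\right)\right) \left(-18\right) = \left(114 + \left(-1 + 3 \left(\left(-1\right) 4 + 1\right)\right)\right) \left(-18\right) = \left(114 + \left(-1 + 3 \left(-4 + 1\right)\right)\right) \left(-18\right) = \left(114 + \left(-1 + 3 \left(-3\right)\right)\right) \left(-18\right) = \left(114 - 10\right) \left(-18\right) = 104 \left(-18\right) = -1872$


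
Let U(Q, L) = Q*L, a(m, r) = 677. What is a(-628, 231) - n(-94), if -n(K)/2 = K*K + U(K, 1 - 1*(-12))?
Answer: 15905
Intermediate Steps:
U(Q, L) = L*Q
n(K) = -26*K - 2*K² (n(K) = -2*(K*K + (1 - 1*(-12))*K) = -2*(K² + (1 + 12)*K) = -2*(K² + 13*K) = -26*K - 2*K²)
a(-628, 231) - n(-94) = 677 - 2*(-94)*(-13 - 1*(-94)) = 677 - 2*(-94)*(-13 + 94) = 677 - 2*(-94)*81 = 677 - 1*(-15228) = 677 + 15228 = 15905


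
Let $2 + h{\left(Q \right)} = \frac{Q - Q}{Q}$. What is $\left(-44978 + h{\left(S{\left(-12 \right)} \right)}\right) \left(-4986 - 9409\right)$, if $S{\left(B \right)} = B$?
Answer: $647487100$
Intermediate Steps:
$h{\left(Q \right)} = -2$ ($h{\left(Q \right)} = -2 + \frac{Q - Q}{Q} = -2 + \frac{0}{Q} = -2 + 0 = -2$)
$\left(-44978 + h{\left(S{\left(-12 \right)} \right)}\right) \left(-4986 - 9409\right) = \left(-44978 - 2\right) \left(-4986 - 9409\right) = \left(-44980\right) \left(-14395\right) = 647487100$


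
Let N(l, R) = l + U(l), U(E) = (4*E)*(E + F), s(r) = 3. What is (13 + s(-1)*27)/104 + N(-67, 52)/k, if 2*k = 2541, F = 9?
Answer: 7485/572 ≈ 13.086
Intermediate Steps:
k = 2541/2 (k = (½)*2541 = 2541/2 ≈ 1270.5)
U(E) = 4*E*(9 + E) (U(E) = (4*E)*(E + 9) = (4*E)*(9 + E) = 4*E*(9 + E))
N(l, R) = l + 4*l*(9 + l)
(13 + s(-1)*27)/104 + N(-67, 52)/k = (13 + 3*27)/104 + (-67*(37 + 4*(-67)))/(2541/2) = (13 + 81)*(1/104) - 67*(37 - 268)*(2/2541) = 94*(1/104) - 67*(-231)*(2/2541) = 47/52 + 15477*(2/2541) = 47/52 + 134/11 = 7485/572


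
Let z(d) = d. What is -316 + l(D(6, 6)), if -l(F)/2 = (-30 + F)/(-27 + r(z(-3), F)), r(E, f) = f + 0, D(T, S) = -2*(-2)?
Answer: -7320/23 ≈ -318.26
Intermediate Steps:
D(T, S) = 4
r(E, f) = f
l(F) = -2*(-30 + F)/(-27 + F)
-316 + l(D(6, 6)) = -316 + 2*(30 - 1*4)/(-27 + 4) = -316 + 2*(30 - 4)/(-23) = -316 + 2*(-1/23)*26 = -316 - 52/23 = -7320/23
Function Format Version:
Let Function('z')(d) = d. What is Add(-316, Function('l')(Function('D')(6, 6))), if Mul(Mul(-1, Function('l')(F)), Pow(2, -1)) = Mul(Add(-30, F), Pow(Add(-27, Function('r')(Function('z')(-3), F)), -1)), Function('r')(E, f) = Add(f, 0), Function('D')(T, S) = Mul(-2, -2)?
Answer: Rational(-7320, 23) ≈ -318.26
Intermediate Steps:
Function('D')(T, S) = 4
Function('r')(E, f) = f
Function('l')(F) = Mul(-2, Pow(Add(-27, F), -1), Add(-30, F)) (Function('l')(F) = Mul(-2, Mul(Add(-30, F), Pow(Add(-27, F), -1))) = Mul(-2, Mul(Pow(Add(-27, F), -1), Add(-30, F))) = Mul(-2, Pow(Add(-27, F), -1), Add(-30, F)))
Add(-316, Function('l')(Function('D')(6, 6))) = Add(-316, Mul(2, Pow(Add(-27, 4), -1), Add(30, Mul(-1, 4)))) = Add(-316, Mul(2, Pow(-23, -1), Add(30, -4))) = Add(-316, Mul(2, Rational(-1, 23), 26)) = Add(-316, Rational(-52, 23)) = Rational(-7320, 23)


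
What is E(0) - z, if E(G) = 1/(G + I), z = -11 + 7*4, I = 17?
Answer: -288/17 ≈ -16.941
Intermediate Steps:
z = 17 (z = -11 + 28 = 17)
E(G) = 1/(17 + G) (E(G) = 1/(G + 17) = 1/(17 + G))
E(0) - z = 1/(17 + 0) - 1*17 = 1/17 - 17 = -288/17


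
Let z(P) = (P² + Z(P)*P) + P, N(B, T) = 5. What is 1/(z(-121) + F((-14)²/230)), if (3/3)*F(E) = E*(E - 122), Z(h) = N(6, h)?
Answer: 13225/182660539 ≈ 7.2402e-5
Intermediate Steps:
Z(h) = 5
z(P) = P² + 6*P (z(P) = (P² + 5*P) + P = P² + 6*P)
F(E) = E*(-122 + E) (F(E) = E*(E - 122) = E*(-122 + E))
1/(z(-121) + F((-14)²/230)) = 1/(-121*(6 - 121) + ((-14)²/230)*(-122 + (-14)²/230)) = 1/(-121*(-115) + (196*(1/230))*(-122 + 196*(1/230))) = 1/(13915 + 98*(-122 + 98/115)/115) = 1/(13915 + (98/115)*(-13932/115)) = 1/(13915 - 1365336/13225) = 1/(182660539/13225) = 13225/182660539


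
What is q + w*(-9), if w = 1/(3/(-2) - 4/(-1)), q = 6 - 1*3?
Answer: -⅗ ≈ -0.60000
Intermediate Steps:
q = 3 (q = 6 - 3 = 3)
w = ⅖ (w = 1/(3*(-½) - 4*(-1)) = 1/(-3/2 + 4) = 1/(5/2) = ⅖ ≈ 0.40000)
q + w*(-9) = 3 + (⅖)*(-9) = 3 - 18/5 = -⅗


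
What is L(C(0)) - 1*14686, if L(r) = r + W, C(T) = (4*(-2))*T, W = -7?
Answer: -14693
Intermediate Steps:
C(T) = -8*T
L(r) = -7 + r (L(r) = r - 7 = -7 + r)
L(C(0)) - 1*14686 = (-7 - 8*0) - 1*14686 = (-7 + 0) - 14686 = -7 - 14686 = -14693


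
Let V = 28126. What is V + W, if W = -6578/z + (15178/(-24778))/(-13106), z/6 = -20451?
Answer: 280188961087955395/9961900966602 ≈ 28126.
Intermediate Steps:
z = -122706 (z = 6*(-20451) = -122706)
W = 534501307543/9961900966602 (W = -6578/(-122706) + (15178/(-24778))/(-13106) = -6578*(-1/122706) + (15178*(-1/24778))*(-1/13106) = 3289/61353 - 7589/12389*(-1/13106) = 3289/61353 + 7589/162370234 = 534501307543/9961900966602 ≈ 0.053655)
V + W = 28126 + 534501307543/9961900966602 = 280188961087955395/9961900966602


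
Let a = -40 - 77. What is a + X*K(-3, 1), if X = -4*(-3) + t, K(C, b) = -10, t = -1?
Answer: -227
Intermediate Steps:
a = -117
X = 11 (X = -4*(-3) - 1 = 12 - 1 = 11)
a + X*K(-3, 1) = -117 + 11*(-10) = -117 - 110 = -227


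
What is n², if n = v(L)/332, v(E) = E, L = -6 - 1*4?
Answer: 25/27556 ≈ 0.00090724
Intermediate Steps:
L = -10 (L = -6 - 4 = -10)
n = -5/166 (n = -10/332 = -10*1/332 = -5/166 ≈ -0.030120)
n² = (-5/166)² = 25/27556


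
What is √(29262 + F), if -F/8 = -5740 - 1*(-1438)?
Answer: √63678 ≈ 252.34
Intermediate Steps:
F = 34416 (F = -8*(-5740 - 1*(-1438)) = -8*(-5740 + 1438) = -8*(-4302) = 34416)
√(29262 + F) = √(29262 + 34416) = √63678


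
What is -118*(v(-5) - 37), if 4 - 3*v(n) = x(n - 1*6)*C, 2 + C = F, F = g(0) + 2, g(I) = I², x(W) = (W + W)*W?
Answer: 12626/3 ≈ 4208.7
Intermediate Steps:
x(W) = 2*W² (x(W) = (2*W)*W = 2*W²)
F = 2 (F = 0² + 2 = 0 + 2 = 2)
C = 0 (C = -2 + 2 = 0)
v(n) = 4/3 (v(n) = 4/3 - 2*(n - 1*6)²*0/3 = 4/3 - 2*(n - 6)²*0/3 = 4/3 - 2*(-6 + n)²*0/3 = 4/3 - ⅓*0 = 4/3 + 0 = 4/3)
-118*(v(-5) - 37) = -118*(4/3 - 37) = -118*(-107/3) = 12626/3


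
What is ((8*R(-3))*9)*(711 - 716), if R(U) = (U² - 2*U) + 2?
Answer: -6120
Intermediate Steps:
R(U) = 2 + U² - 2*U
((8*R(-3))*9)*(711 - 716) = ((8*(2 + (-3)² - 2*(-3)))*9)*(711 - 716) = ((8*(2 + 9 + 6))*9)*(-5) = ((8*17)*9)*(-5) = (136*9)*(-5) = 1224*(-5) = -6120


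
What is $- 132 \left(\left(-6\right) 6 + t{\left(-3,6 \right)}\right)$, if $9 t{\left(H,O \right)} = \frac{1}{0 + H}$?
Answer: $\frac{42812}{9} \approx 4756.9$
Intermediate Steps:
$t{\left(H,O \right)} = \frac{1}{9 H}$ ($t{\left(H,O \right)} = \frac{1}{9 \left(0 + H\right)} = \frac{1}{9 H}$)
$- 132 \left(\left(-6\right) 6 + t{\left(-3,6 \right)}\right) = - 132 \left(\left(-6\right) 6 + \frac{1}{9 \left(-3\right)}\right) = - 132 \left(-36 + \frac{1}{9} \left(- \frac{1}{3}\right)\right) = - 132 \left(-36 - \frac{1}{27}\right) = \left(-132\right) \left(- \frac{973}{27}\right) = \frac{42812}{9}$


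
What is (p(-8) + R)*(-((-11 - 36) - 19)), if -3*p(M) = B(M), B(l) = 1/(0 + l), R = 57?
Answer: 15059/4 ≈ 3764.8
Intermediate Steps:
B(l) = 1/l
p(M) = -1/(3*M)
(p(-8) + R)*(-((-11 - 36) - 19)) = (-⅓/(-8) + 57)*(-((-11 - 36) - 19)) = (-⅓*(-⅛) + 57)*(-(-47 - 19)) = (1/24 + 57)*(-1*(-66)) = (1369/24)*66 = 15059/4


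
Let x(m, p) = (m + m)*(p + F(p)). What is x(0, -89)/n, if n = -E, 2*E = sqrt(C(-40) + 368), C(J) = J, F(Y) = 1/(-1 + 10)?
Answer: 0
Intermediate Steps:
F(Y) = 1/9
x(m, p) = 2*m*(1/9 + p) (x(m, p) = (m + m)*(p + 1/9) = (2*m)*(1/9 + p) = 2*m*(1/9 + p))
E = sqrt(82) (E = sqrt(-40 + 368)/2 = sqrt(328)/2 = (2*sqrt(82))/2 = sqrt(82) ≈ 9.0554)
n = -sqrt(82) ≈ -9.0554
x(0, -89)/n = ((2/9)*0*(1 + 9*(-89)))/((-sqrt(82))) = ((2/9)*0*(1 - 801))*(-sqrt(82)/82) = ((2/9)*0*(-800))*(-sqrt(82)/82) = 0*(-sqrt(82)/82) = 0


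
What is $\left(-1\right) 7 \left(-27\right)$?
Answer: $189$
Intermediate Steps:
$\left(-1\right) 7 \left(-27\right) = \left(-7\right) \left(-27\right) = 189$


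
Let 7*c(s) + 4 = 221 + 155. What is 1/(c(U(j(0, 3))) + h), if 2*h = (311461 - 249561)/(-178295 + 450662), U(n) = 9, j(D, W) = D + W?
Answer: 1906569/101537174 ≈ 0.018777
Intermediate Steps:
c(s) = 372/7 (c(s) = -4/7 + (221 + 155)/7 = -4/7 + (1/7)*376 = -4/7 + 376/7 = 372/7)
h = 30950/272367 (h = ((311461 - 249561)/(-178295 + 450662))/2 = (61900/272367)/2 = (61900*(1/272367))/2 = (1/2)*(61900/272367) = 30950/272367 ≈ 0.11363)
1/(c(U(j(0, 3))) + h) = 1/(372/7 + 30950/272367) = 1/(101537174/1906569) = 1906569/101537174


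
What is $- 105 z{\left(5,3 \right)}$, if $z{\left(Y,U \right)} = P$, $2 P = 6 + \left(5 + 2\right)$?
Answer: $- \frac{1365}{2} \approx -682.5$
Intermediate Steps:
$P = \frac{13}{2}$ ($P = \frac{6 + \left(5 + 2\right)}{2} = \frac{6 + 7}{2} = \frac{1}{2} \cdot 13 = \frac{13}{2} \approx 6.5$)
$z{\left(Y,U \right)} = \frac{13}{2}$
$- 105 z{\left(5,3 \right)} = \left(-105\right) \frac{13}{2} = - \frac{1365}{2}$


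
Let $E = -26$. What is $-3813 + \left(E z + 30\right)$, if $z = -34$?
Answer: $-2899$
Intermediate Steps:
$-3813 + \left(E z + 30\right) = -3813 + \left(\left(-26\right) \left(-34\right) + 30\right) = -3813 + \left(884 + 30\right) = -3813 + 914 = -2899$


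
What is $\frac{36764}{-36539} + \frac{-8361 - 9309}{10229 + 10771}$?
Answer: $- \frac{47256271}{25577300} \approx -1.8476$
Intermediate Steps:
$\frac{36764}{-36539} + \frac{-8361 - 9309}{10229 + 10771} = 36764 \left(- \frac{1}{36539}\right) - \frac{17670}{21000} = - \frac{36764}{36539} - \frac{589}{700} = - \frac{47256271}{25577300}$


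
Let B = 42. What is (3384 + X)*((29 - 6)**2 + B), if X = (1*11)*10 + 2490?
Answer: 3416864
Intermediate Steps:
X = 2600 (X = 11*10 + 2490 = 110 + 2490 = 2600)
(3384 + X)*((29 - 6)**2 + B) = (3384 + 2600)*((29 - 6)**2 + 42) = 5984*(23**2 + 42) = 5984*(529 + 42) = 5984*571 = 3416864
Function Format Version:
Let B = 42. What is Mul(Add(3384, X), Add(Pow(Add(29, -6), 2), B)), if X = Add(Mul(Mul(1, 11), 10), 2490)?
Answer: 3416864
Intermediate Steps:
X = 2600 (X = Add(Mul(11, 10), 2490) = Add(110, 2490) = 2600)
Mul(Add(3384, X), Add(Pow(Add(29, -6), 2), B)) = Mul(Add(3384, 2600), Add(Pow(Add(29, -6), 2), 42)) = Mul(5984, Add(Pow(23, 2), 42)) = Mul(5984, Add(529, 42)) = Mul(5984, 571) = 3416864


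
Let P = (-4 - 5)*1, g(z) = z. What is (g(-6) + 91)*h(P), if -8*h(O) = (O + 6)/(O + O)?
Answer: -85/48 ≈ -1.7708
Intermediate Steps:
P = -9 (P = -9*1 = -9)
h(O) = -(6 + O)/(16*O) (h(O) = -(O + 6)/(8*(O + O)) = -(6 + O)/(8*(2*O)) = -(6 + O)*1/(2*O)/8 = -(6 + O)/(16*O))
(g(-6) + 91)*h(P) = (-6 + 91)*((1/16)*(-6 - 1*(-9))/(-9)) = 85*((1/16)*(-⅑)*(-6 + 9)) = 85*((1/16)*(-⅑)*3) = 85*(-1/48) = -85/48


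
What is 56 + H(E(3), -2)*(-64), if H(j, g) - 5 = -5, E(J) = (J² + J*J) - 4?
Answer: 56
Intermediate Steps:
E(J) = -4 + 2*J² (E(J) = (J² + J²) - 4 = 2*J² - 4 = -4 + 2*J²)
H(j, g) = 0 (H(j, g) = 5 - 5 = 0)
56 + H(E(3), -2)*(-64) = 56 + 0*(-64) = 56 + 0 = 56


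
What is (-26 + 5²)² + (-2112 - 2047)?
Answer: -4158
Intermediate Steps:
(-26 + 5²)² + (-2112 - 2047) = (-26 + 25)² - 4159 = (-1)² - 4159 = 1 - 4159 = -4158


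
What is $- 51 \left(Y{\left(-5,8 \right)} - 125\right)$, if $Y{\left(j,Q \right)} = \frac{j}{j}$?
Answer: $6324$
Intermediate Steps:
$Y{\left(j,Q \right)} = 1$
$- 51 \left(Y{\left(-5,8 \right)} - 125\right) = - 51 \left(1 - 125\right) = \left(-51\right) \left(-124\right) = 6324$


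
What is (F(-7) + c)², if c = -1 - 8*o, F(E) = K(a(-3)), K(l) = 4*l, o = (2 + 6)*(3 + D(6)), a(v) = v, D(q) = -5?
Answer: 13225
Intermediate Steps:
o = -16 (o = (2 + 6)*(3 - 5) = 8*(-2) = -16)
F(E) = -12 (F(E) = 4*(-3) = -12)
c = 127 (c = -1 - 8*(-16) = -1 + 128 = 127)
(F(-7) + c)² = (-12 + 127)² = 115² = 13225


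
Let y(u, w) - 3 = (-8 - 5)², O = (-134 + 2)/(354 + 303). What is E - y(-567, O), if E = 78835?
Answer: 78663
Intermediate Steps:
O = -44/219 (O = -132/657 = -132*1/657 = -44/219 ≈ -0.20091)
y(u, w) = 172 (y(u, w) = 3 + (-8 - 5)² = 3 + (-13)² = 3 + 169 = 172)
E - y(-567, O) = 78835 - 1*172 = 78835 - 172 = 78663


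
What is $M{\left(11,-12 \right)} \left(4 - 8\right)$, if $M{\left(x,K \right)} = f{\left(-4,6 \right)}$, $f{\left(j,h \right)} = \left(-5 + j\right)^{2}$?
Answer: $-324$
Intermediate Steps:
$M{\left(x,K \right)} = 81$ ($M{\left(x,K \right)} = \left(-5 - 4\right)^{2} = \left(-9\right)^{2} = 81$)
$M{\left(11,-12 \right)} \left(4 - 8\right) = 81 \left(4 - 8\right) = 81 \left(-4\right) = -324$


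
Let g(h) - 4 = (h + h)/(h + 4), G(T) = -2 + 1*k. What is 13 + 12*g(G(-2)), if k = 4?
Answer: 69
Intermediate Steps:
G(T) = 2 (G(T) = -2 + 1*4 = -2 + 4 = 2)
g(h) = 4 + 2*h/(4 + h) (g(h) = 4 + (h + h)/(h + 4) = 4 + (2*h)/(4 + h) = 4 + 2*h/(4 + h))
13 + 12*g(G(-2)) = 13 + 12*(2*(8 + 3*2)/(4 + 2)) = 13 + 12*(2*(8 + 6)/6) = 13 + 12*(2*(⅙)*14) = 13 + 12*(14/3) = 13 + 56 = 69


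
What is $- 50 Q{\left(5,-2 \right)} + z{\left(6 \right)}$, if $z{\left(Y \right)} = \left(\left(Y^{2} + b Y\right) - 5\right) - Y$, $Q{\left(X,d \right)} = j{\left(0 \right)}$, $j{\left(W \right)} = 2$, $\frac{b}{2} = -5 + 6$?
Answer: $-63$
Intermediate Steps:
$b = 2$ ($b = 2 \left(-5 + 6\right) = 2 \cdot 1 = 2$)
$Q{\left(X,d \right)} = 2$
$z{\left(Y \right)} = -5 + Y + Y^{2}$ ($z{\left(Y \right)} = \left(\left(Y^{2} + 2 Y\right) - 5\right) - Y = \left(-5 + Y^{2} + 2 Y\right) - Y = -5 + Y + Y^{2}$)
$- 50 Q{\left(5,-2 \right)} + z{\left(6 \right)} = \left(-50\right) 2 + \left(-5 + 6 + 6^{2}\right) = -100 + \left(-5 + 6 + 36\right) = -100 + 37 = -63$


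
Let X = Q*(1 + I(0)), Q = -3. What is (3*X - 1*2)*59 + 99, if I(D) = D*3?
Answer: -550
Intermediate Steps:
I(D) = 3*D
X = -3 (X = -3*(1 + 3*0) = -3*(1 + 0) = -3*1 = -3)
(3*X - 1*2)*59 + 99 = (3*(-3) - 1*2)*59 + 99 = (-9 - 2)*59 + 99 = -11*59 + 99 = -649 + 99 = -550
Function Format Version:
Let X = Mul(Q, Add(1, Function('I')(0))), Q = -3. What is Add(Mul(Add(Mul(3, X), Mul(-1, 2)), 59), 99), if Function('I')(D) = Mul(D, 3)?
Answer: -550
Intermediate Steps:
Function('I')(D) = Mul(3, D)
X = -3 (X = Mul(-3, Add(1, Mul(3, 0))) = Mul(-3, Add(1, 0)) = Mul(-3, 1) = -3)
Add(Mul(Add(Mul(3, X), Mul(-1, 2)), 59), 99) = Add(Mul(Add(Mul(3, -3), Mul(-1, 2)), 59), 99) = Add(Mul(Add(-9, -2), 59), 99) = Add(Mul(-11, 59), 99) = Add(-649, 99) = -550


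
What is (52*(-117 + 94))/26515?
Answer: -1196/26515 ≈ -0.045107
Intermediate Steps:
(52*(-117 + 94))/26515 = (52*(-23))*(1/26515) = -1196*1/26515 = -1196/26515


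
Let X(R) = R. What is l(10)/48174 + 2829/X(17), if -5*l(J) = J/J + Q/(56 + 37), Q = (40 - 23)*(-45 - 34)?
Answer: 6337219564/38081547 ≈ 166.41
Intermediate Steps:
Q = -1343 (Q = 17*(-79) = -1343)
l(J) = 250/93 (l(J) = -(J/J - 1343/(56 + 37))/5 = -(1 - 1343/93)/5 = -⅕*(-1250/93) = 250/93)
l(10)/48174 + 2829/X(17) = (250/93)/48174 + 2829/17 = (250/93)*(1/48174) + 2829*(1/17) = 125/2240091 + 2829/17 = 6337219564/38081547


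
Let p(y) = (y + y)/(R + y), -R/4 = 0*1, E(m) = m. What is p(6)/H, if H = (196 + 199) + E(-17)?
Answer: 1/189 ≈ 0.0052910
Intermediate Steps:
R = 0 (R = -0 = -4*0 = 0)
H = 378 (H = (196 + 199) - 17 = 395 - 17 = 378)
p(y) = 2 (p(y) = (y + y)/(0 + y) = (2*y)/y = 2)
p(6)/H = 2/378 = 2*(1/378) = 1/189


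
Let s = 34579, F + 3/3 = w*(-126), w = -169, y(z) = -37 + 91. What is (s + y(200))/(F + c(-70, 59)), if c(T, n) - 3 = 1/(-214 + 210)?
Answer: 138532/85183 ≈ 1.6263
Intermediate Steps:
c(T, n) = 11/4 (c(T, n) = 3 + 1/(-214 + 210) = 3 + 1/(-4) = 3 - ¼ = 11/4)
y(z) = 54
F = 21293 (F = -1 - 169*(-126) = -1 + 21294 = 21293)
(s + y(200))/(F + c(-70, 59)) = (34579 + 54)/(21293 + 11/4) = 34633/(85183/4) = 34633*(4/85183) = 138532/85183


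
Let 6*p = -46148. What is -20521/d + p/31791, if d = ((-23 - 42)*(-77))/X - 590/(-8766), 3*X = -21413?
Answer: 26240473416757181/810587525490 ≈ 32372.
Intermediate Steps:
p = -23074/3 (p = (1/6)*(-46148) = -23074/3 ≈ -7691.3)
X = -21413/3 (X = (1/3)*(-21413) = -21413/3 ≈ -7137.7)
d = -8499130/13407597 (d = ((-23 - 42)*(-77))/(-21413/3) - 590/(-8766) = -65*(-77)*(-3/21413) - 590*(-1/8766) = 5005*(-3/21413) + 295/4383 = -2145/3059 + 295/4383 = -8499130/13407597 ≈ -0.63390)
-20521/d + p/31791 = -20521/(-8499130/13407597) - 23074/3/31791 = -20521*(-13407597/8499130) - 23074/3*1/31791 = 275137298037/8499130 - 23074/95373 = 26240473416757181/810587525490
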